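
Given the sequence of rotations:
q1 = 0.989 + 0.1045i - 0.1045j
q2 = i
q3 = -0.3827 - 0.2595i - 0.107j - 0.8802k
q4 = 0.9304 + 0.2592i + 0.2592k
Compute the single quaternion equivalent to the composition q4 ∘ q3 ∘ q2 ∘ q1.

q2 · q1 = -0.1045 + 0.989i - 0.1045k
q3 · q2 · q1 = 0.2047 - 0.3402i - 0.8865j + 0.2378k
q4 · q3 · q2 · q1 = 0.217 - 0.0337i - 0.9746j + 0.0445k
0.217 - 0.0337i - 0.9746j + 0.0445k


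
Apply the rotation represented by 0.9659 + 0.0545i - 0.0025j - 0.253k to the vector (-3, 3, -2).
(-1.086, 4.273, -1.6)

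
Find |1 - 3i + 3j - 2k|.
√23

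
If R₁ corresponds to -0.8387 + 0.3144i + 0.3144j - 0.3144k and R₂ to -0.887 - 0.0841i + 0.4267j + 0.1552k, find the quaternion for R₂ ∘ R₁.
0.685 - 0.3913i - 0.6144j - 0.0119k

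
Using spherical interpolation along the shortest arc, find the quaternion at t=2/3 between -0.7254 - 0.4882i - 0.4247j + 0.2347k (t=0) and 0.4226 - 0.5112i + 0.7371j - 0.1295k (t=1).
-0.6201 + 0.1887i - 0.7361j + 0.1951k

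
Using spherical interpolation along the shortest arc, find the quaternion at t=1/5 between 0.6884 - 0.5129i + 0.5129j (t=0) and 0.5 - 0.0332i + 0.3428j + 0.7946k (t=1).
0.7054 - 0.4453i + 0.5185j + 0.1879k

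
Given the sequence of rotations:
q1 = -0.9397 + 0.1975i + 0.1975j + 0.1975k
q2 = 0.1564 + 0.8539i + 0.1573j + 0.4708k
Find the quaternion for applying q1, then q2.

q2 · q1 = -0.4397 - 0.8334i - 0.1926j - 0.2739k
-0.4397 - 0.8334i - 0.1926j - 0.2739k


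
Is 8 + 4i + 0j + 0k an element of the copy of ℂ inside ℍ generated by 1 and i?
Yes. The quaternion 8 + 4i has j- and k-coefficients y = z = 0, so it lies in the complex subalgebra spanned by 1 and i.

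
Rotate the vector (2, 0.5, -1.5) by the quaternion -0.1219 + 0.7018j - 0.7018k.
(-1.769, 1.827, -0.173)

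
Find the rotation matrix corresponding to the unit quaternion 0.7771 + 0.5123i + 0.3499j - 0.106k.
[[0.7327, 0.5233, 0.4352], [0.1938, 0.4526, -0.8704], [-0.6524, 0.722, 0.2302]]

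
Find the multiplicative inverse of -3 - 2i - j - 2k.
-0.1667 + 0.1111i + 0.0556j + 0.1111k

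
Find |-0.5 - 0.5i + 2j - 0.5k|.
2.179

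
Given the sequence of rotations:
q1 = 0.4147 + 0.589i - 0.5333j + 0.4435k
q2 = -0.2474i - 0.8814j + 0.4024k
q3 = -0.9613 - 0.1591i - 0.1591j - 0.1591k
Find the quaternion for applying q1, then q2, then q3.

q2 · q1 = -0.5028 - 0.2789i - 0.0188j + 0.818k
q3 · q2 · q1 = 0.5661 + 0.215i + 0.2726j - 0.7477k
0.5661 + 0.215i + 0.2726j - 0.7477k


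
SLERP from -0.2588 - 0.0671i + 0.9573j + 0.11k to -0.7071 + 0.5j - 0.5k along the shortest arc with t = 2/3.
-0.6096 - 0.0255i + 0.7248j - 0.3199k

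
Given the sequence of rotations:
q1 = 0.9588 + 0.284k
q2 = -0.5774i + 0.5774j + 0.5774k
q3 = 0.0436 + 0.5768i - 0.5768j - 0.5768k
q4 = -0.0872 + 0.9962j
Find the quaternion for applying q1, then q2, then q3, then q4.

q2 · q1 = -0.164 - 0.3896i + 0.7176j + 0.5536k
q3 · q2 · q1 = 0.9508 - 0.017i + 0.0313j + 0.3079k
q4 · q3 · q2 · q1 = -0.1141 + 0.3082i + 0.9445j - 0.0099k
-0.1141 + 0.3082i + 0.9445j - 0.0099k


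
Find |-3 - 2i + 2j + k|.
√18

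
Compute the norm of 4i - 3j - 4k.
√41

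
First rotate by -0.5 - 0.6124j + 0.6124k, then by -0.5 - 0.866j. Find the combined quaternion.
-0.2803 - 0.5303i + 0.7392j - 0.3062k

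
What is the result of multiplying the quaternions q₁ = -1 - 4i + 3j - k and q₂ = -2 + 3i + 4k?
18 + 17i + 7j - 11k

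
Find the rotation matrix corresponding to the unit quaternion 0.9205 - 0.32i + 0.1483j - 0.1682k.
[[0.8994, 0.2147, 0.3807], [-0.4046, 0.7386, 0.5392], [-0.1654, -0.639, 0.7512]]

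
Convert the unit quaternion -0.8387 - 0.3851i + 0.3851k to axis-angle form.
axis = (-√2/2, 0, √2/2), θ = 294°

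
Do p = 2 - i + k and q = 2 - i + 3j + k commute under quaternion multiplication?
No: pq = 2 - 7i + 6j + k ≠ 2 - i + 6j + 7k = qp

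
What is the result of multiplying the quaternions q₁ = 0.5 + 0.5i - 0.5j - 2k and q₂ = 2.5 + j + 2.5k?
6.75 + 2i - 2j - 3.25k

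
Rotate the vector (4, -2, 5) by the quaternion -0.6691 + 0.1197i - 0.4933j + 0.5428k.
(2.43, -6.019, 1.694)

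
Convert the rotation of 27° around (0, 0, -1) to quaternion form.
0.9724 - 0.2334k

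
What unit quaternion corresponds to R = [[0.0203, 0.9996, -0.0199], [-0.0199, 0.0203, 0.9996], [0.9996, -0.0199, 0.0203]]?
0.515 - 0.4949i - 0.4949j - 0.4949k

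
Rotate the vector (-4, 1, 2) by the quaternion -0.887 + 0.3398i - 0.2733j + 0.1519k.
(-1.958, 3.583, 2.08)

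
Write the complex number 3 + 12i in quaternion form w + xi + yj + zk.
3 + 12i + 0j + 0k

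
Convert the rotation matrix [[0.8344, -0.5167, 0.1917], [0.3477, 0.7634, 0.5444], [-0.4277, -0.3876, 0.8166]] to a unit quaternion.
0.9239 - 0.2522i + 0.1676j + 0.2339k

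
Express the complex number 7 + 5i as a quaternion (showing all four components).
7 + 5i + 0j + 0k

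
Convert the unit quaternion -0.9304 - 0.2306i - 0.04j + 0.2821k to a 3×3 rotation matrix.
[[0.8376, 0.5434, -0.0557], [-0.5065, 0.7345, -0.4517], [-0.2045, 0.4065, 0.8904]]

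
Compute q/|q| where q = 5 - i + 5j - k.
0.6934 - 0.1387i + 0.6934j - 0.1387k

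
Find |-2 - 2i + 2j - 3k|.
√21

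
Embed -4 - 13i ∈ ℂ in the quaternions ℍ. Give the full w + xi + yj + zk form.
-4 - 13i + 0j + 0k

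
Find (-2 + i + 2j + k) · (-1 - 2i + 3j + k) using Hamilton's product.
-3 + 2i - 11j + 4k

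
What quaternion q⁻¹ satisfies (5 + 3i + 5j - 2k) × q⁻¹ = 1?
0.0794 - 0.0476i - 0.0794j + 0.0317k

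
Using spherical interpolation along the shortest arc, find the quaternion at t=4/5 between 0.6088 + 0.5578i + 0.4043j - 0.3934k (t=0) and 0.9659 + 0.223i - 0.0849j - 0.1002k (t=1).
0.9359 + 0.308i + 0.0186j - 0.1699k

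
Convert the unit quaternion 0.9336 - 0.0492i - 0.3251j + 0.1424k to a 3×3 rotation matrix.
[[0.7481, -0.2339, -0.621], [0.2979, 0.9546, -0.0007], [0.593, -0.1845, 0.7838]]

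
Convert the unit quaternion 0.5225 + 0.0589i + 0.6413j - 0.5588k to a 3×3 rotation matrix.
[[-0.447, 0.6595, 0.6043], [-0.5084, 0.3685, -0.7783], [-0.736, -0.6552, 0.1705]]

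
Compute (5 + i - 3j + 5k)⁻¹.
0.0833 - 0.0167i + 0.05j - 0.0833k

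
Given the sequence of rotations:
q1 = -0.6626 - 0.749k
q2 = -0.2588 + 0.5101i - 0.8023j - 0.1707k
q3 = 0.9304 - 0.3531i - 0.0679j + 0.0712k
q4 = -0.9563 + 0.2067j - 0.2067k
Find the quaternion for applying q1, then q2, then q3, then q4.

q2 · q1 = 0.0436 + 0.2629i + 0.9137j + 0.3069k
q3 · q2 · q1 = 0.1736 + 0.1433i + 0.9742j - 0.0161k
q4 · q3 · q2 · q1 = -0.3707 + 0.061i - 0.9254j - 0.0501k
-0.3707 + 0.061i - 0.9254j - 0.0501k


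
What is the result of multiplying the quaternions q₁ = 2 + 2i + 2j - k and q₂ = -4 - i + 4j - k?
-15 - 8i + 3j + 12k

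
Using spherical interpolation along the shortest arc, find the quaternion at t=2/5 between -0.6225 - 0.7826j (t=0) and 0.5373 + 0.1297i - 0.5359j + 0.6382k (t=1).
-0.1841 + 0.0729i - 0.9122j + 0.3586k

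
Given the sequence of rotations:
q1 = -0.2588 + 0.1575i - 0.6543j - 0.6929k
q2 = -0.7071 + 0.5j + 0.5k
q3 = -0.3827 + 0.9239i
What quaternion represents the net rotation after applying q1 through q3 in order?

q2 · q1 = 0.8566 - 0.1307i + 0.412j + 0.2818k
q3 · q2 · q1 = -0.2071 + 0.8414i - 0.418j + 0.2728k
-0.2071 + 0.8414i - 0.418j + 0.2728k


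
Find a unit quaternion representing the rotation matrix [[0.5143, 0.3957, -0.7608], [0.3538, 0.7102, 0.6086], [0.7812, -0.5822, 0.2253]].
0.7826 - 0.3804i - 0.4926j - 0.0134k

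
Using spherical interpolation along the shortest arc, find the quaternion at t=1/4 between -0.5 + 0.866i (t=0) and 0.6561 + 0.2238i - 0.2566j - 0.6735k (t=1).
-0.677 + 0.6902i + 0.091j + 0.2388k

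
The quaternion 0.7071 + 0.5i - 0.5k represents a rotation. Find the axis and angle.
axis = (√2/2, 0, -√2/2), θ = π/2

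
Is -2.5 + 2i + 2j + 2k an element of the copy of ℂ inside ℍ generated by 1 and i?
No. The quaternion -2.5 + 2i + 2j + 2k has j-coefficient y = 2 and k-coefficient z = 2, not both zero, so it does not lie in the complex subalgebra spanned by 1 and i.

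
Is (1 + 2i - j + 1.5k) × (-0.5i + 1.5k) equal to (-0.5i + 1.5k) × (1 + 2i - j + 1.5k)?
No: pq = -1.25 - 2i - 3.75j + k ≠ -1.25 + i + 3.75j + 2k = qp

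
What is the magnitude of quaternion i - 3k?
√10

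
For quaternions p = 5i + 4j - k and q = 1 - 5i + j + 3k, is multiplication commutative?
No: pq = 24 + 18i - 6j + 24k ≠ 24 - 8i + 14j - 26k = qp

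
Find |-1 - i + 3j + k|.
√12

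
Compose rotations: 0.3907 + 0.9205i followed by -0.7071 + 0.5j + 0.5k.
-0.2763 - 0.6509i + 0.6556j - 0.2649k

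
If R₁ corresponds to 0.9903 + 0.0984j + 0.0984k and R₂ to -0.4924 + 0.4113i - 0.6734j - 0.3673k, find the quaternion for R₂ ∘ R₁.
-0.3852 + 0.3772i - 0.7558j - 0.3717k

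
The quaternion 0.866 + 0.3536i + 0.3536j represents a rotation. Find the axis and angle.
axis = (√2/2, √2/2, 0), θ = π/3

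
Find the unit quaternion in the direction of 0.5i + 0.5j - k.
0.4082i + 0.4082j - 0.8165k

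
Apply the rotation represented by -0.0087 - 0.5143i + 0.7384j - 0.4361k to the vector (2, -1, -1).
(-0.61, -0.942, 2.177)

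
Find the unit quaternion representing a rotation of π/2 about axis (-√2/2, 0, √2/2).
0.7071 - 0.5i + 0.5k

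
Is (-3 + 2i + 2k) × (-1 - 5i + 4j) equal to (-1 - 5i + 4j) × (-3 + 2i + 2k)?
No: pq = 13 + 5i - 22j + 6k ≠ 13 + 21i - 2j - 10k = qp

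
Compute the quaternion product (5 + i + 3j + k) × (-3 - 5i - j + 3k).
-10 - 18i - 22j + 26k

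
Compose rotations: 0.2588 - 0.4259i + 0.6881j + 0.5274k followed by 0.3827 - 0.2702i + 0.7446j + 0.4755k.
-0.7792 - 0.1674i + 0.396j + 0.4561k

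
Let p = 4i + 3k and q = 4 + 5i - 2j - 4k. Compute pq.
-8 + 22i + 31j + 4k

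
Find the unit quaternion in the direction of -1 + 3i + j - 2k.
-0.2582 + 0.7746i + 0.2582j - 0.5164k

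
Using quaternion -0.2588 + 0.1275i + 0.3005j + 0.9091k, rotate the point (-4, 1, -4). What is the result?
(3.576, -1.559, -4.217)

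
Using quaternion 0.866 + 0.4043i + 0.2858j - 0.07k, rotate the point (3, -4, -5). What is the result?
(-1.121, 1.378, -6.844)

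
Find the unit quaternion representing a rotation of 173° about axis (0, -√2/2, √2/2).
0.061 - 0.7058j + 0.7058k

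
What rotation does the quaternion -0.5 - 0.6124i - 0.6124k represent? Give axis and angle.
axis = (-√2/2, 0, -√2/2), θ = 4π/3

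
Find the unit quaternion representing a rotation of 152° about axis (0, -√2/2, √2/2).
0.2419 - 0.6861j + 0.6861k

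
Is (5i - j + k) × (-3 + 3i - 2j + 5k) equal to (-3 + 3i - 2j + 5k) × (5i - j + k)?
No: pq = -22 - 18i - 19j - 10k ≠ -22 - 12i + 25j + 4k = qp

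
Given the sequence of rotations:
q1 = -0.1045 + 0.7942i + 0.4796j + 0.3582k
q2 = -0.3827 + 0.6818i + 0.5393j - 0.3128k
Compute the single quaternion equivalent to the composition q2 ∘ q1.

q2 · q1 = -0.6481 - 0.032i - 0.7325j - 0.2057k
-0.6481 - 0.032i - 0.7325j - 0.2057k


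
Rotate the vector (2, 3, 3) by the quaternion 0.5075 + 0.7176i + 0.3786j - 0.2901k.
(3.507, -2.941, -1.025)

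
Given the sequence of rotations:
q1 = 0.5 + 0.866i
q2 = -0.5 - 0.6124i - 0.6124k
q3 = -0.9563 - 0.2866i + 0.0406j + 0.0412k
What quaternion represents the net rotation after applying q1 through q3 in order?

q2 · q1 = 0.2803 - 0.7392i - 0.5303j - 0.3062k
q3 · q2 · q1 = -0.4458 + 0.636i + 0.4003j + 0.4864k
-0.4458 + 0.636i + 0.4003j + 0.4864k


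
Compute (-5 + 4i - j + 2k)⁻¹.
-0.1087 - 0.087i + 0.0217j - 0.0435k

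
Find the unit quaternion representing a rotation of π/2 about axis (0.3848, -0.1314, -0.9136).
0.7071 + 0.2721i - 0.0929j - 0.646k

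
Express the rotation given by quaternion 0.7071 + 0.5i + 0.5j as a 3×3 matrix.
[[0.5, 0.5, 0.7071], [0.5, 0.5, -0.7071], [-0.7071, 0.7071, 0]]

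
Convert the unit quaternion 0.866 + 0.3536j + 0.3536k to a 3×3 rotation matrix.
[[0.4999, -0.6124, 0.6124], [0.6124, 0.7499, 0.2501], [-0.6124, 0.2501, 0.7499]]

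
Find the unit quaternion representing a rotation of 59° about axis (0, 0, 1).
0.8704 + 0.4924k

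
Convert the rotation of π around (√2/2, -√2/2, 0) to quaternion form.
0.7071i - 0.7071j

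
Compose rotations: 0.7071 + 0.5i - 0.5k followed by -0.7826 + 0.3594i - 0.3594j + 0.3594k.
-0.5534 + 0.0425i + 0.1053j + 0.8251k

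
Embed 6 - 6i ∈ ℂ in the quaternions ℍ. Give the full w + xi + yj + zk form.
6 - 6i + 0j + 0k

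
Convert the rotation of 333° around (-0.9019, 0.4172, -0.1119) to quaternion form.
-0.9724 - 0.2105i + 0.0974j - 0.0261k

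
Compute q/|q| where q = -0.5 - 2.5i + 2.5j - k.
-0.1348 - 0.6742i + 0.6742j - 0.2697k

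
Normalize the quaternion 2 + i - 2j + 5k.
0.343 + 0.1715i - 0.343j + 0.8575k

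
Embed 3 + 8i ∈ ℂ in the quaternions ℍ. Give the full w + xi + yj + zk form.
3 + 8i + 0j + 0k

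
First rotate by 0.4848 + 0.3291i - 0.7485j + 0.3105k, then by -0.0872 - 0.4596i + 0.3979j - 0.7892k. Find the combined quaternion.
0.6519 - 0.7187i + 0.1412j - 0.1966k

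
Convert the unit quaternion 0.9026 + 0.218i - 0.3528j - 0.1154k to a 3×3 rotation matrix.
[[0.7244, 0.0545, -0.6872], [-0.3621, 0.8783, -0.3121], [0.5866, 0.475, 0.656]]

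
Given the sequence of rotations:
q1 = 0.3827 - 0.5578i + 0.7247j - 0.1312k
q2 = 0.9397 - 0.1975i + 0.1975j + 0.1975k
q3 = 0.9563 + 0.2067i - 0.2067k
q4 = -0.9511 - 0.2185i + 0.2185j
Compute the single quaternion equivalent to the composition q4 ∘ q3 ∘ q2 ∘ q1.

q2 · q1 = 0.1322 - 0.7688i + 0.6205j - 0.0807k
q3 · q2 · q1 = 0.2687 - 0.5796i + 0.769j + 0.0238k
q4 · q3 · q2 · q1 = -0.5502 + 0.4977i - 0.6675j - 0.064k
-0.5502 + 0.4977i - 0.6675j - 0.064k


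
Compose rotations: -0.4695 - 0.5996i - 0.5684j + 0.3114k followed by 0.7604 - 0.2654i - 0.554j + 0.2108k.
-0.8967 - 0.384i - 0.2159j - 0.0435k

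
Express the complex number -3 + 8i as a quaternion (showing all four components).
-3 + 8i + 0j + 0k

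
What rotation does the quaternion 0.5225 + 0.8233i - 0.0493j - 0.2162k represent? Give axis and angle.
axis = (0.9656, -0.0578, -0.2536), θ = 117°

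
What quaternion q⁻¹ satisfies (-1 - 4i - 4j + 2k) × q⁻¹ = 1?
-0.027 + 0.1081i + 0.1081j - 0.0541k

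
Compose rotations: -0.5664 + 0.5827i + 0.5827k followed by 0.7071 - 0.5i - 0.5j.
-0.1092 + 0.4039i + 0.5746j + 0.7034k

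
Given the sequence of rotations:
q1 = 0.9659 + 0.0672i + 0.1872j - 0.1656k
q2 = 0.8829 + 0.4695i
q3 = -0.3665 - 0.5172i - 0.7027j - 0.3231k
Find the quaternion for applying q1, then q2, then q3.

q2 · q1 = 0.8212 + 0.5128i + 0.243j - 0.0583k
q3 · q2 · q1 = 0.1162 - 0.4932i - 0.862j - 0.0093k
0.1162 - 0.4932i - 0.862j - 0.0093k


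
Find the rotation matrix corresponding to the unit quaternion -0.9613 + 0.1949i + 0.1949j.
[[0.924, 0.076, -0.3747], [0.076, 0.924, 0.3747], [0.3747, -0.3747, 0.8481]]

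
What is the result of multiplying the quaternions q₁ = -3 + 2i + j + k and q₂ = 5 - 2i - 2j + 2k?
-11 + 20i + 5j - 3k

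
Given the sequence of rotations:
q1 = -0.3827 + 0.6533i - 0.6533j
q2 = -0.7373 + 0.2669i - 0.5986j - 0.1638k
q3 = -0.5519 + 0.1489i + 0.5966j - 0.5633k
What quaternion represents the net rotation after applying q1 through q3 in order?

q2 · q1 = -0.2833 - 0.6908i + 0.6038j + 0.2794k
q3 · q2 · q1 = 0.0564 + 0.8459i - 0.1547j + 0.5074k
0.0564 + 0.8459i - 0.1547j + 0.5074k


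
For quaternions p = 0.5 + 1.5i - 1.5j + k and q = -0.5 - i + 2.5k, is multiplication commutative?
No: pq = -1.25 - 5i - 4j - 0.75k ≠ -1.25 + 2.5i + 5.5j + 2.25k = qp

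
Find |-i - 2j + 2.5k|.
3.354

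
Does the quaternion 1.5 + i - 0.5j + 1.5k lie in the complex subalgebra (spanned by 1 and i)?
No. The quaternion 1.5 + i - 0.5j + 1.5k has j-coefficient y = -0.5 and k-coefficient z = 1.5, not both zero, so it does not lie in the complex subalgebra spanned by 1 and i.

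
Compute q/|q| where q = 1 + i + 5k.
0.1925 + 0.1925i + 0.9623k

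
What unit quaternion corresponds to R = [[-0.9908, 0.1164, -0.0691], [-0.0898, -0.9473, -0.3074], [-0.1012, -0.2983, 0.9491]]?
-0.0523 - 0.0432i - 0.1536j + 0.9858k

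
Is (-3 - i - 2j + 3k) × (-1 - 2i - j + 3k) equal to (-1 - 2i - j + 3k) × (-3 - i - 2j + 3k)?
No: pq = -10 + 4i + 2j - 15k ≠ -10 + 10i + 8j - 9k = qp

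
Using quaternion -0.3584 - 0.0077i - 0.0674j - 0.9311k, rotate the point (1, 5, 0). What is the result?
(-4.075, -3.002, 0.621)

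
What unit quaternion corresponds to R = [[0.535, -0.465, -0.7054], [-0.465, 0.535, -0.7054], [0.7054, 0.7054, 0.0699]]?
0.7314 + 0.4822i - 0.4822j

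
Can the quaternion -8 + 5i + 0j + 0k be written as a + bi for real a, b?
Yes. The quaternion -8 + 5i has j- and k-coefficients y = z = 0, so it lies in the complex subalgebra spanned by 1 and i.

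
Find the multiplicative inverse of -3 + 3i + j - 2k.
-0.1304 - 0.1304i - 0.0435j + 0.087k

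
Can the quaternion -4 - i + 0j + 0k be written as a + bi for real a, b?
Yes. The quaternion -4 - i has j- and k-coefficients y = z = 0, so it lies in the complex subalgebra spanned by 1 and i.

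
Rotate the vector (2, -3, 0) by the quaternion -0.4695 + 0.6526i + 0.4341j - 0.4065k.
(0.031, 2.443, 2.651)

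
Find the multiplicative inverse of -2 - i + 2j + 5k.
-0.0588 + 0.0294i - 0.0588j - 0.1471k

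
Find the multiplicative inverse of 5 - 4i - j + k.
0.1163 + 0.093i + 0.0233j - 0.0233k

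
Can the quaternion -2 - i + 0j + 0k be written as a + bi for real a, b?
Yes. The quaternion -2 - i has j- and k-coefficients y = z = 0, so it lies in the complex subalgebra spanned by 1 and i.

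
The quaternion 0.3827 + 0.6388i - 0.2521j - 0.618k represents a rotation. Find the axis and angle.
axis = (0.6914, -0.2729, -0.6689), θ = 3π/4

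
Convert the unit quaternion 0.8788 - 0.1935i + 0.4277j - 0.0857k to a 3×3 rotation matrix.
[[0.6195, -0.0149, 0.7849], [-0.3161, 0.9104, 0.2668], [-0.7186, -0.4134, 0.5593]]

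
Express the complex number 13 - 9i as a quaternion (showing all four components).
13 - 9i + 0j + 0k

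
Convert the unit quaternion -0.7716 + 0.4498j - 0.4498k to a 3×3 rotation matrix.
[[0.1907, -0.6941, -0.6941], [0.6941, 0.5954, -0.4046], [0.6941, -0.4046, 0.5954]]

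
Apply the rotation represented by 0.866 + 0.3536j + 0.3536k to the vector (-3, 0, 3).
(0.338, -1.087, 4.087)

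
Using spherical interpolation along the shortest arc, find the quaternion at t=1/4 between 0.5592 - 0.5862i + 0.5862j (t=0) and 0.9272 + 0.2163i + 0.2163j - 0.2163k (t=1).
0.7299 - 0.4127i + 0.541j - 0.0642k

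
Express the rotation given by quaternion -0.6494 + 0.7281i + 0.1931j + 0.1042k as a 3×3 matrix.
[[0.9037, 0.4165, -0.0991], [0.1459, -0.082, 0.9859], [0.4025, -0.9054, -0.1348]]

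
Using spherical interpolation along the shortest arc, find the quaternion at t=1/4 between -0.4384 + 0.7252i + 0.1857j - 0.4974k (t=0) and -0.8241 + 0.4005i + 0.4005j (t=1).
-0.5691 + 0.6777i + 0.2552j - 0.3895k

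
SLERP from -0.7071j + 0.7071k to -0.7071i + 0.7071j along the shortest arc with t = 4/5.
0.6068i - 0.7765j + 0.1698k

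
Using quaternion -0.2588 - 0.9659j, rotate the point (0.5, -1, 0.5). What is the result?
(-0.183, -1, -0.683)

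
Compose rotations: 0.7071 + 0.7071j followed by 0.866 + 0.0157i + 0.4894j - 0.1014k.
0.2663 + 0.0828i + 0.9584j - 0.0606k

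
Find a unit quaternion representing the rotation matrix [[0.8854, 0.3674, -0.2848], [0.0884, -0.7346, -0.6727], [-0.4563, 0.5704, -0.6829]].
0.342 + 0.9087i + 0.1254j - 0.2039k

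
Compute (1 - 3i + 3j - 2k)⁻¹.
0.0435 + 0.1304i - 0.1304j + 0.087k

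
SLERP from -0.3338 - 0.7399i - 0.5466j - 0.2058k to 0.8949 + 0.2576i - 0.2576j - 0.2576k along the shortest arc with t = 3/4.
-0.8728 - 0.4618i + 0.0411j + 0.1525k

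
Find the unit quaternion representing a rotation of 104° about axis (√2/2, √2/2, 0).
0.6157 + 0.5572i + 0.5572j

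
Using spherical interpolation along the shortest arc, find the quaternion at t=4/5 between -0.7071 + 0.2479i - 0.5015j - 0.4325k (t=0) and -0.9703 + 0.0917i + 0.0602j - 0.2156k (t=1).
-0.9521 + 0.1291i - 0.0588j - 0.271k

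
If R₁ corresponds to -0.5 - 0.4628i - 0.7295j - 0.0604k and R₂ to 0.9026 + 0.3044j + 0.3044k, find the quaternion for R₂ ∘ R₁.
-0.2109 - 0.214i - 0.9515j - 0.0658k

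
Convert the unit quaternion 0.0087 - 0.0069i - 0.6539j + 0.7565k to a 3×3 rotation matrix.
[[-0.9998, -0.0041, -0.0218], [0.0222, -0.1447, -0.9892], [0.0009, -0.9895, 0.1447]]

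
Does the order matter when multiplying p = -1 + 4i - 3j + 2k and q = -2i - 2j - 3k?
Yes: pq = 8 + 15i + 10j - 11k ≠ 8 - 11i - 6j + 17k = qp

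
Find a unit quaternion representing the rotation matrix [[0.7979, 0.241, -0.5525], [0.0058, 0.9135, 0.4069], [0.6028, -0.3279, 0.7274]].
0.9272 - 0.1981i - 0.3115j - 0.0634k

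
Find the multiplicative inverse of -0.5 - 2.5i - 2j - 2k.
-0.0345 + 0.1724i + 0.1379j + 0.1379k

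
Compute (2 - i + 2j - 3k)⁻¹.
0.1111 + 0.0556i - 0.1111j + 0.1667k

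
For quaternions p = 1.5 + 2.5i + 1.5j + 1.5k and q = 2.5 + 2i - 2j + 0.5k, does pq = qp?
No: pq = 1 + 13i + 2.5j - 3.5k ≠ 1 + 5.5i - j + 12.5k = qp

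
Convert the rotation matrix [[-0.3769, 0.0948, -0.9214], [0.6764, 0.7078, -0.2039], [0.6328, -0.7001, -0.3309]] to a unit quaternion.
-0.5 + 0.2481i + 0.7771j - 0.2908k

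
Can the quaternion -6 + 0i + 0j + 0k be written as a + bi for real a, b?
Yes. The quaternion -6 has j- and k-coefficients y = z = 0, so it lies in the complex subalgebra spanned by 1 and i.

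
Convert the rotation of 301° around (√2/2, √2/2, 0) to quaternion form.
-0.8704 + 0.3482i + 0.3482j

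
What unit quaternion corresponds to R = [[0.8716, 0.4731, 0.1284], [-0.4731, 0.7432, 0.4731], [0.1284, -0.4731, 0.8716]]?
0.9336 - 0.2534i - 0.2534k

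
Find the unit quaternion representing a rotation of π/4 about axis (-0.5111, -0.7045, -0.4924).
0.9239 - 0.1956i - 0.2696j - 0.1884k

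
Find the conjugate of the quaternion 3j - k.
-3j + k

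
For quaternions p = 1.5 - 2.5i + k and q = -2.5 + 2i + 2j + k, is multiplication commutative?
No: pq = 0.25 + 7.25i + 7.5j - 6k ≠ 0.25 + 11.25i - 1.5j + 4k = qp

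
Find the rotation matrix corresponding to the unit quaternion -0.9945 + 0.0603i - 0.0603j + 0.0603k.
[[0.9855, 0.1127, 0.1272], [-0.1272, 0.9855, 0.1127], [-0.1127, -0.1272, 0.9855]]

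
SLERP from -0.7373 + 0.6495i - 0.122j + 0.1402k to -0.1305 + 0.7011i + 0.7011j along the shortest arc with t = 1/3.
-0.6042 + 0.7669i + 0.1893j + 0.105k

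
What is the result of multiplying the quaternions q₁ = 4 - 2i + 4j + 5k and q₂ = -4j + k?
11 + 24i - 14j + 12k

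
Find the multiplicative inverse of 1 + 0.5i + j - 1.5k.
0.2222 - 0.1111i - 0.2222j + 0.3333k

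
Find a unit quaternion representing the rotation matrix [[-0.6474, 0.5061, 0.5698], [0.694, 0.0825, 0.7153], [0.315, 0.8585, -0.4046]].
0.0872 + 0.4107i + 0.7305j + 0.5386k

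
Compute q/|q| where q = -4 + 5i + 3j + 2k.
-0.5443 + 0.6804i + 0.4082j + 0.2722k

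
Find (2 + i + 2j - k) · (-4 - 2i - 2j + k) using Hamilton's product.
-1 - 8i - 11j + 8k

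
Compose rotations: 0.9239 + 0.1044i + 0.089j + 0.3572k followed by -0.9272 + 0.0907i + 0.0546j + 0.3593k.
-0.9993 - 0.0255i - 0.027j + 0.0031k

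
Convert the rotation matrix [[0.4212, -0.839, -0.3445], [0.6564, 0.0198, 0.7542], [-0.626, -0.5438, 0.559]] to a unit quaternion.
0.7071 - 0.4589i + 0.0995j + 0.5287k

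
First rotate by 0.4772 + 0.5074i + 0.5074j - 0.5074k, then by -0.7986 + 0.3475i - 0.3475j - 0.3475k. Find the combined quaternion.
-0.5574 + 0.1133i - 0.571j + 0.592k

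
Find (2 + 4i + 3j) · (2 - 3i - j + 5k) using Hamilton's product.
19 + 17i - 16j + 15k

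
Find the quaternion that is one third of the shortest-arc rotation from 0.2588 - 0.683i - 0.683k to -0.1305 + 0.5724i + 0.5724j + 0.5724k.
0.2249 - 0.674i - 0.202j - 0.674k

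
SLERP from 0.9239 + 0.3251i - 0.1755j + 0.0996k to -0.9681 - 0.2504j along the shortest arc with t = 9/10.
0.9772 + 0.0342i + 0.2091j + 0.0105k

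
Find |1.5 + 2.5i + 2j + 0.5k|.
3.571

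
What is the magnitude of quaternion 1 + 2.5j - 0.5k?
2.739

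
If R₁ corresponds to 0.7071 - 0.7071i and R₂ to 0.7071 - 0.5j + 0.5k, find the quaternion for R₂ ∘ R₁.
0.5 - 0.5i - 0.7071j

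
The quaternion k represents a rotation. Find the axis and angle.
axis = (0, 0, 1), θ = π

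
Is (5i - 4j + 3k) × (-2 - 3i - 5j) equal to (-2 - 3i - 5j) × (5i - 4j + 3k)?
No: pq = -5 + 5i - j - 43k ≠ -5 - 25i + 17j + 31k = qp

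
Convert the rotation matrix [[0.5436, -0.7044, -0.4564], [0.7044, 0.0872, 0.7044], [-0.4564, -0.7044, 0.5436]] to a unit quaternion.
0.7373 - 0.4777i + 0.4777k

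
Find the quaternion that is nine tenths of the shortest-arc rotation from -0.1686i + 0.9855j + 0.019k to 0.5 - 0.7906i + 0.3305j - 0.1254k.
0.4689 - 0.7622i + 0.4312j - 0.1153k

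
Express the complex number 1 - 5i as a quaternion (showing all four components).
1 - 5i + 0j + 0k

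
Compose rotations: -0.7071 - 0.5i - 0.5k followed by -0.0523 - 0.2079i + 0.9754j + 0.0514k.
-0.0413 - 0.3145i - 0.8194j + 0.4775k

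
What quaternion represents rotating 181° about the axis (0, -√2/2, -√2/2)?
-0.0087 - 0.7071j - 0.7071k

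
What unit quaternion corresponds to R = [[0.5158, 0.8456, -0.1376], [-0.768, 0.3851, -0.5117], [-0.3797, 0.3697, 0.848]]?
0.829 + 0.2658i + 0.073j - 0.4866k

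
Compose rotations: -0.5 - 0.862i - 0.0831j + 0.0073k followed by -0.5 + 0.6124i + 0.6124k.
0.7734 + 0.1757i - 0.4908j - 0.3607k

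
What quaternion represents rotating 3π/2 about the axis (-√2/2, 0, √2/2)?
-0.7071 - 0.5i + 0.5k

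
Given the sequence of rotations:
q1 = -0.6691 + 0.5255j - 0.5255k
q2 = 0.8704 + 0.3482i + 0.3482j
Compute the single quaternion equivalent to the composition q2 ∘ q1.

q2 · q1 = -0.7654 - 0.416i + 0.4074j - 0.2744k
-0.7654 - 0.416i + 0.4074j - 0.2744k


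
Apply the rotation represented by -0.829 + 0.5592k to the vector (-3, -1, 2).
(-2.051, 2.407, 2)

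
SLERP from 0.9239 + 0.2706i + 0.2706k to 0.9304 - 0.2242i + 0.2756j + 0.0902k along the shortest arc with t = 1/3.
0.965 + 0.1078i + 0.097j + 0.2185k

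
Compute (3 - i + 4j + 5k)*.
3 + i - 4j - 5k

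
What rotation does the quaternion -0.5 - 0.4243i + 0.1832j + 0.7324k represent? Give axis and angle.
axis = (-0.4899, 0.2115, 0.8457), θ = 4π/3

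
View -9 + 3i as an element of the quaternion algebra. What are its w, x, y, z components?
-9 + 3i + 0j + 0k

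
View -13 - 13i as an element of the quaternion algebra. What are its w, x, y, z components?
-13 - 13i + 0j + 0k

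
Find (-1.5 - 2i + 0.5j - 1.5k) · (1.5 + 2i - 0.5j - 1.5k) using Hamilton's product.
-0.25 - 7.5i - 4.5j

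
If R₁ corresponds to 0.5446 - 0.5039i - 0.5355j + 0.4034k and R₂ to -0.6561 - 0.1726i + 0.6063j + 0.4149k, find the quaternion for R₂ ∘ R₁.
-0.287 + 0.7034i + 0.5421j + 0.3592k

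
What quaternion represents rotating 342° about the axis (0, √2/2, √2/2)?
-0.9877 + 0.1106j + 0.1106k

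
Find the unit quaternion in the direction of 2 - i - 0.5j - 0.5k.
0.8528 - 0.4264i - 0.2132j - 0.2132k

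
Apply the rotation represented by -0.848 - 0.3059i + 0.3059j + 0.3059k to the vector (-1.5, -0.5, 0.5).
(-1.457, 0.58, -0.538)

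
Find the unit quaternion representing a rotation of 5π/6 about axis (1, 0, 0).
0.2588 + 0.9659i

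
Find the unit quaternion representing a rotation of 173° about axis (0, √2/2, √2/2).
0.061 + 0.7058j + 0.7058k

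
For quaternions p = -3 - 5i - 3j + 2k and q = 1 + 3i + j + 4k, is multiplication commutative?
No: pq = 7 - 28i + 20j - 6k ≠ 7 - 32j - 14k = qp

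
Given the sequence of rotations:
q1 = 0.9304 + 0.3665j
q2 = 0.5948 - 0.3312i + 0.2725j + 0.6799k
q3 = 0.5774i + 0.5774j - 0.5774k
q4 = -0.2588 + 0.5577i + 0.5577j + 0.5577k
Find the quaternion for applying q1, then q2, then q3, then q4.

q2 · q1 = 0.4535 - 0.5573i + 0.4715j + 0.5112k
q3 · q2 · q1 = 0.3447 + 0.8293i + 0.2885j + 0.3322k
q4 · q3 · q2 · q1 = -0.8979 + 0.002i + 0.3948j - 0.1953k
-0.8979 + 0.002i + 0.3948j - 0.1953k


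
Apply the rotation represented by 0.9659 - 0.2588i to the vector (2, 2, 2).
(2, 2.732, 0.732)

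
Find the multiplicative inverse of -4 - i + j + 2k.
-0.1818 + 0.0455i - 0.0455j - 0.0909k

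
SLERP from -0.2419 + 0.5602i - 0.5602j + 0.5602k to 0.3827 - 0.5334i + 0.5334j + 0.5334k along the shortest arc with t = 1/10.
-0.2767 + 0.5962i - 0.5962j + 0.461k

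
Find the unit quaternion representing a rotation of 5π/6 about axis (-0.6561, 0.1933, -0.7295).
0.2588 - 0.6337i + 0.1867j - 0.7046k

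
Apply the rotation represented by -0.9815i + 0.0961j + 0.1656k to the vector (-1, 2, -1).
(-0.979, -1.806, 1.334)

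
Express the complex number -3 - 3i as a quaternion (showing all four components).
-3 - 3i + 0j + 0k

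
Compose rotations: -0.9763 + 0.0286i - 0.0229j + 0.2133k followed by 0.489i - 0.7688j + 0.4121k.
-0.1195 - 0.632i + 0.6581j - 0.3915k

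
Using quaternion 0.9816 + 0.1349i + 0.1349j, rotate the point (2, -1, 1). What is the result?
(2.156, -1.156, 0.133)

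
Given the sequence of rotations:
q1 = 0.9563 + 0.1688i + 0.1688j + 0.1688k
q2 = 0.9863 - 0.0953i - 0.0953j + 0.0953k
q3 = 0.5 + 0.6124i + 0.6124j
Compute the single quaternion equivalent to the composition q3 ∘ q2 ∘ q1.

q2 · q1 = 0.9593 + 0.0432i + 0.1075j + 0.2576k
q3 · q2 · q1 = 0.3874 + 0.7668i + 0.4835j + 0.1682k
0.3874 + 0.7668i + 0.4835j + 0.1682k


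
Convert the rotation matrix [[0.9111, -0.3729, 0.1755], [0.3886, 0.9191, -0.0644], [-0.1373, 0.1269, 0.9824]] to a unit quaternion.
0.9763 + 0.049i + 0.0801j + 0.195k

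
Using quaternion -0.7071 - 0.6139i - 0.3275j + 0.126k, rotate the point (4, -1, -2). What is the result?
(1.818, 2.583, -3.321)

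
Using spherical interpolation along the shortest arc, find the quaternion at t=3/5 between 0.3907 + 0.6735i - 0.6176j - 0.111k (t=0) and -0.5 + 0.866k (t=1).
0.5614 + 0.3437i - 0.3152j - 0.6836k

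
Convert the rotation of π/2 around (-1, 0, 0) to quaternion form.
0.7071 - 0.7071i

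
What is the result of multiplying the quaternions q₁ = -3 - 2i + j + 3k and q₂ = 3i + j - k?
8 - 13i + 4j - 2k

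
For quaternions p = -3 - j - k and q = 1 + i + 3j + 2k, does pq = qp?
No: pq = 2 - 2i - 11j - 6k ≠ 2 - 4i - 9j - 8k = qp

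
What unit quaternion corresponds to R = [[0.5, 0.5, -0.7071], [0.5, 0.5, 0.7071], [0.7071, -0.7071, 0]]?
0.7071 - 0.5i - 0.5j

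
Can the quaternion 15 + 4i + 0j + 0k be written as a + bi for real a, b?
Yes. The quaternion 15 + 4i has j- and k-coefficients y = z = 0, so it lies in the complex subalgebra spanned by 1 and i.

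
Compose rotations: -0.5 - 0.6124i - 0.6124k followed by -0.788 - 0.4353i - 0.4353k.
-0.1392 + 0.7002i + 0.7002k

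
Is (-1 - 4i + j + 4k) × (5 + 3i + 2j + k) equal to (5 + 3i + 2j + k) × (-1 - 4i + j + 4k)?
No: pq = 1 - 30i + 19j + 8k ≠ 1 - 16i - 13j + 30k = qp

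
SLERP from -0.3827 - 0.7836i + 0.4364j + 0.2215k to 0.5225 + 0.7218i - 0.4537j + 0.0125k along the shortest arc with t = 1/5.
-0.4135 - 0.7761i + 0.4427j + 0.1755k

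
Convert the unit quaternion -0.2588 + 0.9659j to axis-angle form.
axis = (0, 1, 0), θ = 7π/6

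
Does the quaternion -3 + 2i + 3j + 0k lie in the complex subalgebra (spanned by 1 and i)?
No. The quaternion -3 + 2i + 3j has j-coefficient y = 3 and k-coefficient z = 0, not both zero, so it does not lie in the complex subalgebra spanned by 1 and i.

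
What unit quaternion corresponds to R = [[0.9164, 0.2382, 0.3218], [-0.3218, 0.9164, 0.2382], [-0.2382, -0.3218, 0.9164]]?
0.9681 - 0.1446i + 0.1446j - 0.1446k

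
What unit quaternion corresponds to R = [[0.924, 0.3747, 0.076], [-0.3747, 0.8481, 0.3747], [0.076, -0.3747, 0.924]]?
0.9613 - 0.1949i - 0.1949k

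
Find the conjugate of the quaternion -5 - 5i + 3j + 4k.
-5 + 5i - 3j - 4k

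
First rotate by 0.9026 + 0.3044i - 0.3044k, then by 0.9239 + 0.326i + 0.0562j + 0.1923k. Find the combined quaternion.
0.7932 + 0.5584i + 0.2085j - 0.1248k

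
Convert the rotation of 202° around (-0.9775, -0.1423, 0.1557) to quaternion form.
-0.1908 - 0.9595i - 0.1397j + 0.1528k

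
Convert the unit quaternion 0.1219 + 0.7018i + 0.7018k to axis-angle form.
axis = (√2/2, 0, √2/2), θ = 166°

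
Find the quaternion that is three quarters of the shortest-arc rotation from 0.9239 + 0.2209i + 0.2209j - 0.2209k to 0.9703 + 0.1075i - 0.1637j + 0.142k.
0.9865 + 0.1404i - 0.0676j + 0.051k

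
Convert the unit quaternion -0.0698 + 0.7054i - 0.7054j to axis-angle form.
axis = (√2/2, -√2/2, 0), θ = 188°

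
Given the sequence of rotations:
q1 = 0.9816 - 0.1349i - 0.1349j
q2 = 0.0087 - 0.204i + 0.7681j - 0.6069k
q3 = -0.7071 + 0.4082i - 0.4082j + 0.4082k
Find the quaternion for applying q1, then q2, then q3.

q2 · q1 = 0.0846 - 0.2833i + 0.8347j - 0.4646k
q3 · q2 · q1 = 0.5862 + 0.0838i - 0.5507j + 0.5881k
0.5862 + 0.0838i - 0.5507j + 0.5881k


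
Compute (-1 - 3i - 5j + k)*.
-1 + 3i + 5j - k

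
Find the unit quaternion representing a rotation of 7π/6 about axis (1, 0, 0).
-0.2588 + 0.9659i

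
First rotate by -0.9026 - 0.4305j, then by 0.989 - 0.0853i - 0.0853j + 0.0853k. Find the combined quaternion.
-0.9294 + 0.1137i - 0.3488j - 0.0403k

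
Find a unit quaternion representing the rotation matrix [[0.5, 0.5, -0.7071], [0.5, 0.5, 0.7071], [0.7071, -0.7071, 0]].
0.7071 - 0.5i - 0.5j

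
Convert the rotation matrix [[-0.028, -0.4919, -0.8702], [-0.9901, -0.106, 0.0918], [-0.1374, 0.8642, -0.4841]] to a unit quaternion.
0.309 + 0.6249i - 0.5929j - 0.4031k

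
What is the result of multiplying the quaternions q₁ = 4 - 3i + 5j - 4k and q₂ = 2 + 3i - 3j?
32 - 6i - 14j - 14k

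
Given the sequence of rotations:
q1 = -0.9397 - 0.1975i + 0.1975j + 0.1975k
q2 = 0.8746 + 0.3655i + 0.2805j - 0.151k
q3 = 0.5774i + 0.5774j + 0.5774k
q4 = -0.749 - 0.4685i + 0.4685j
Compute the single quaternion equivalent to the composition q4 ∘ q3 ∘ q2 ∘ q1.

q2 · q1 = -0.7753 - 0.431i - 0.1332j + 0.4422k
q3 · q2 · q1 = 0.0704 - 0.1154i - 0.9518j - 0.2757k
q4 · q3 · q2 · q1 = 0.3391 - 0.0757i + 0.6167j + 0.7065k
0.3391 - 0.0757i + 0.6167j + 0.7065k


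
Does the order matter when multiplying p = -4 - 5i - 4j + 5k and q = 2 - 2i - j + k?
Yes: pq = -27 - i - 9j + 3k ≠ -27 - 3i + j + 9k = qp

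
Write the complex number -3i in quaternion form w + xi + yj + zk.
0 - 3i + 0j + 0k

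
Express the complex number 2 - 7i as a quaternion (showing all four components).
2 - 7i + 0j + 0k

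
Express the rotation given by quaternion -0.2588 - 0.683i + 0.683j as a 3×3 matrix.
[[0.067, -0.933, -0.3535], [-0.933, 0.067, -0.3535], [0.3535, 0.3535, -0.866]]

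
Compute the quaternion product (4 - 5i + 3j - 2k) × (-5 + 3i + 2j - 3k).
-17 + 32i - 28j - 21k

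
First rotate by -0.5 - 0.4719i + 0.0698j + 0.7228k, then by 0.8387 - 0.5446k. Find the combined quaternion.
-0.0257 - 0.3578i + 0.3155j + 0.8785k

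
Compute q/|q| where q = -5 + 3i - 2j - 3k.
-0.7293 + 0.4376i - 0.2917j - 0.4376k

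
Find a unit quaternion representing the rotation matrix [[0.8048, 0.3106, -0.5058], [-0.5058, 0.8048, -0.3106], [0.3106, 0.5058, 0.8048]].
0.9239 + 0.2209i - 0.2209j - 0.2209k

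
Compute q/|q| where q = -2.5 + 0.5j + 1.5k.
-0.8452 + 0.169j + 0.5071k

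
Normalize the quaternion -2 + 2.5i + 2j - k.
-0.5121 + 0.6402i + 0.5121j - 0.2561k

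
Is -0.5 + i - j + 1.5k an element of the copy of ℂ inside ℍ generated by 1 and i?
No. The quaternion -0.5 + i - j + 1.5k has j-coefficient y = -1 and k-coefficient z = 1.5, not both zero, so it does not lie in the complex subalgebra spanned by 1 and i.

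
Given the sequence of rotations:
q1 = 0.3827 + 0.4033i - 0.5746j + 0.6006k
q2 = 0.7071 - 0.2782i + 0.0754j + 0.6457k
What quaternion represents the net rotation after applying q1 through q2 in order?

q2 · q1 = 0.0383 + 0.595i + 0.0501j + 0.8012k
0.0383 + 0.595i + 0.0501j + 0.8012k


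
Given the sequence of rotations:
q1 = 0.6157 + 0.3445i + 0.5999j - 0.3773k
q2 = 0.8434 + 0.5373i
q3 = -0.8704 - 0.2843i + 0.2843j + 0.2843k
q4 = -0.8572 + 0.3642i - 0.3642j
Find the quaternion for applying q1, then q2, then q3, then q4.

q2 · q1 = 0.3342 + 0.6214i + 0.7087j + 0.0041k
q3 · q2 · q1 = -0.3169 - 0.8362i - 0.344j - 0.2867k
q4 · q3 · q2 · q1 = 0.4509 + 0.7058i + 0.5147j - 0.1841k
0.4509 + 0.7058i + 0.5147j - 0.1841k


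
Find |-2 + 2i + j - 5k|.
√34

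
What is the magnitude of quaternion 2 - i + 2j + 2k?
√13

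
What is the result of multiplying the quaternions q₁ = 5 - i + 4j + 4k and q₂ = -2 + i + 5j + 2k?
-37 - 5i + 23j - 7k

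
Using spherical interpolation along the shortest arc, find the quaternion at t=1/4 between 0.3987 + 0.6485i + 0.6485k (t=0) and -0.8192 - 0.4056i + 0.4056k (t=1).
0.6018 + 0.6801i + 0.4187k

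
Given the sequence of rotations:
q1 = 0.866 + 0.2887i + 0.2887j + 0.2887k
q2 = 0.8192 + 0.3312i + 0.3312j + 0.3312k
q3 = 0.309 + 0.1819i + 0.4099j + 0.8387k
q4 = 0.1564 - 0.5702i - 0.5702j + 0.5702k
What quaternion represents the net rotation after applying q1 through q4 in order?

q2 · q1 = 0.4226 + 0.5233i + 0.5233j + 0.5233k
q3 · q2 · q1 = -0.618 + 0.0142i + 0.6786j + 0.3968k
q4 · q3 · q2 · q1 = 0.0721 - 0.2586i + 0.6929j - 0.6692k
0.0721 - 0.2586i + 0.6929j - 0.6692k


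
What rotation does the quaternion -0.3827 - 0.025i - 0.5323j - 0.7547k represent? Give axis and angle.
axis = (-0.0271, -0.5762, -0.8169), θ = 5π/4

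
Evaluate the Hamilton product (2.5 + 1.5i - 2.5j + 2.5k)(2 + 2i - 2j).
-3 + 13i - 5j + 7k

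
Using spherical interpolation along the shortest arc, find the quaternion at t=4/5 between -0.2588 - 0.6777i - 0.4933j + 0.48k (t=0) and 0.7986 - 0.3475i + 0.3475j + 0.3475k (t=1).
0.676 - 0.5348i + 0.1782j + 0.4746k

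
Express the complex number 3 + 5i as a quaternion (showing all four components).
3 + 5i + 0j + 0k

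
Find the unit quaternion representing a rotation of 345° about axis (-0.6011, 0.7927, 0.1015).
-0.9914 - 0.0785i + 0.1035j + 0.0132k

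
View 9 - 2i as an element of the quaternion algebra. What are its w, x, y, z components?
9 - 2i + 0j + 0k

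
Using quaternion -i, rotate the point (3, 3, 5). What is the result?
(3, -3, -5)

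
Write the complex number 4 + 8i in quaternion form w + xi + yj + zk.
4 + 8i + 0j + 0k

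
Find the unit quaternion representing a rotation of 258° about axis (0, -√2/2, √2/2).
-0.6293 - 0.5495j + 0.5495k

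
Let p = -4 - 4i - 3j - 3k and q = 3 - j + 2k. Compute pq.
-9 - 21i + 3j - 13k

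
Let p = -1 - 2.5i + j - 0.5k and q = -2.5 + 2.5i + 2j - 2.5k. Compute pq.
5.5 + 2.25i - 12j - 3.75k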